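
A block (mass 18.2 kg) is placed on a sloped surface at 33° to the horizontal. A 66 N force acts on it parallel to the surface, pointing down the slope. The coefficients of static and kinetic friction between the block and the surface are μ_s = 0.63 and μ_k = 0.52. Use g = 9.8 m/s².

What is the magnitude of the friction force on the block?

f ≈ 77.8 N (up the incline)

Perpendicular to the surface, N = m g cos θ = 18.2·9.8·cos 33° = 149.6 N.
For equilibrium along the incline the friction force must supply f = m g sin θ + P = 97.14 + 66 = 163.1 N (positive meaning up-slope).
Maximum static friction available: μ_s N = 0.63 × 149.6 = 94.24 N.
|163.1| exceeds 94.24 N, so the block slips down-slope; friction is kinetic, f = μ_k N = 0.52×149.6 = 77.8 N.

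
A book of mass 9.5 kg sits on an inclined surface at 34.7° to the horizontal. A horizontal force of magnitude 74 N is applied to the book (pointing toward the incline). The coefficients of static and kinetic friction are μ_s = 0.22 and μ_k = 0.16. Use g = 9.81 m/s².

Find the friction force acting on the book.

f ≈ 7.78 N (down the incline)

The horizontal push has a component P sin θ into the surface, so N = m g cos θ + P sin θ = 76.62 + 42.13 = 118.7 N.
Parallel to the incline: P cos θ − m g sin θ = 60.84 − 53.05 = 7.785 N; the friction needed to balance this is 7.785 N acting down the slope.
Maximum static friction: μ_s N = 0.22 × 118.7 = 26.12 N.
|f_req| = 7.785 ≤ 26.12 N → the book is in equilibrium; friction equals the required value.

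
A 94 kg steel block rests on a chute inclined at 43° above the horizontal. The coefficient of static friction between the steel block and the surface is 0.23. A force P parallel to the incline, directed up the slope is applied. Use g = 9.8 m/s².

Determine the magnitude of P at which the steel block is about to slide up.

P ≈ 783 N

At impending motion up the slope, friction acts down-slope at its limit: f = μ_s N.
P is parallel to the surface, so N = m g cos θ = 674 N.
Along the incline: P = m g sin θ + μ_s N = 628 + 0.23×674 = 783 N.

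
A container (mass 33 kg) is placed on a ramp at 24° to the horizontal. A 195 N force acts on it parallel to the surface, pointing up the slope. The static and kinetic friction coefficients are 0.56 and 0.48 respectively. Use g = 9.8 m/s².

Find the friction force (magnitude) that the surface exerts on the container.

Perpendicular to the surface, N = m g cos θ = 33·9.8·cos 24° = 295.4 N.
The friction needed for equilibrium is m g sin θ − P = 131.5 − 195 = -63.46 N, measured positive up-slope.
The static-friction ceiling is μ_s N = 0.56 × 295.4 = 165.4 N.
Since |-63.46| ≤ 165.4 N, static friction is sufficient; f equals the required value, not μ_s N.

f ≈ 63.5 N (down the incline)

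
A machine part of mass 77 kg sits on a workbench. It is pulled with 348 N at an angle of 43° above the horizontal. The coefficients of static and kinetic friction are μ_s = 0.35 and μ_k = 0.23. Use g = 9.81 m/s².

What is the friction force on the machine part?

N = m g − P sin α = 755.4 − 348×sin 43° = 518 N.
The horizontal driving force is P cos α = 254.5 N, so equilibrium needs friction f = 254.5 N.
The static-friction limit is μ_s N = 181.3 N.
The required friction exceeds μ_s N, so the machine part moves and f = μ_k N = 119 N.

f ≈ 119 N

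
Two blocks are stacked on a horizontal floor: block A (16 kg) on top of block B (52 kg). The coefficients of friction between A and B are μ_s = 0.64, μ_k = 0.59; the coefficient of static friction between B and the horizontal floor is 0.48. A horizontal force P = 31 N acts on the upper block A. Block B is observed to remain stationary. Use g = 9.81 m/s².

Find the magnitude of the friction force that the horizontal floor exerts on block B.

Between the blocks, N₁ = m_A g = 157 N.
Maximum static friction on A from B: μ_s N₁ = 0.64×157 = 100.5 N.
Since P = 31 N ≤ 100.5 N, A does not slip on B; friction on A equals P = 31 N.
B experiences an equal 31 N forward from A (third law). B is in equilibrium, so the floor supplies f₂ = 31 N of static friction (limit μ_s(m_A+m_B)g = 320.2 N, not exceeded).

f ≈ 31 N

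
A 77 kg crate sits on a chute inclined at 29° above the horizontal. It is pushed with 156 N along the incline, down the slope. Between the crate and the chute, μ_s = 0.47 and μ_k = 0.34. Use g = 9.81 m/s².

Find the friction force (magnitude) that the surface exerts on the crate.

Perpendicular to the surface, N = m g cos θ = 77·9.81·cos 29° = 660.7 N.
The friction needed for equilibrium is m g sin θ + P = 366.2 + 156 = 522.2 N, measured positive up-slope.
Maximum static friction available: μ_s N = 0.47 × 660.7 = 310.5 N.
|522.2| exceeds 310.5 N, so the crate slips down-slope; friction is kinetic, f = μ_k N = 0.34×660.7 = 225 N.

f ≈ 225 N (up the incline)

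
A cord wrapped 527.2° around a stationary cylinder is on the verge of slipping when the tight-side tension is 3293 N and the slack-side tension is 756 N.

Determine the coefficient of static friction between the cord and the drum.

T₂/T₁ = e^{μβ} → μ = ln(T₂/T₁)/β.
β = 527.2° = 9.201 rad.
μ = ln(3293/756)/9.201 = ln(4.356)/9.201 = 0.16.

μ ≈ 0.16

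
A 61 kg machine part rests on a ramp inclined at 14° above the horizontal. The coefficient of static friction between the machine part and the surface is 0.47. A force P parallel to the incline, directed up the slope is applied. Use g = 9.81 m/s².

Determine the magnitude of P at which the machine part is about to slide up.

P ≈ 418 N

At impending motion up the slope, friction acts down-slope at its limit: f = μ_s N.
P is parallel to the surface, so N = m g cos θ = 581 N.
Along the incline: P = m g sin θ + μ_s N = 145 + 0.47×581 = 418 N.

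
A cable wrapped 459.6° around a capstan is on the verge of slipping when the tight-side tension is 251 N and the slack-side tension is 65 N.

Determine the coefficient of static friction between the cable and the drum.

μ ≈ 0.168

T₂/T₁ = e^{μβ} → μ = ln(T₂/T₁)/β.
β = 459.6° = 8.022 rad.
μ = ln(251/65)/8.022 = ln(3.862)/8.022 = 0.168.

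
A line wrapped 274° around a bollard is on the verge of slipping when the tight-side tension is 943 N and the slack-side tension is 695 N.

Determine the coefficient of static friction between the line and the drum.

μ ≈ 0.0638

T₂/T₁ = e^{μβ} → μ = ln(T₂/T₁)/β.
β = 274° = 4.782 rad.
μ = ln(943/695)/4.782 = ln(1.357)/4.782 = 0.0638.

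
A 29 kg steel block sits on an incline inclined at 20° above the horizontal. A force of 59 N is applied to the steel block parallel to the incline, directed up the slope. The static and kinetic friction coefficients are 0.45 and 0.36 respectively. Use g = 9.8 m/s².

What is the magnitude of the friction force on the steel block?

f ≈ 38.2 N (up the incline)

The normal reaction is N = m g cos θ = 267.1 N.
Parallel to the incline, ΣF = 0 gives f = m g sin θ − P = 97.2 − 59 = 38.2 N (up-slope positive).
Maximum static friction available: μ_s N = 0.45 × 267.1 = 120.2 N.
Since |38.2| ≤ 120.2 N, no slip — friction simply equals what equilibrium demands.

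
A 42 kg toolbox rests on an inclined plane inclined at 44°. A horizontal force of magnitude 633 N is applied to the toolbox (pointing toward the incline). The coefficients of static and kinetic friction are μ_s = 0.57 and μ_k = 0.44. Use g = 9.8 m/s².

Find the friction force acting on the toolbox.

f ≈ 169 N (down the incline)

Normal direction: N = m g cos θ + P sin θ = 735.8 N.
Parallel to the incline: P cos θ − m g sin θ = 455.3 − 285.9 = 169.4 N; the friction needed to balance this is 169.4 N acting down the slope.
Maximum static friction: μ_s N = 0.57 × 735.8 = 419.4 N.
Since 169.4 N is within the 419.4 N limit, the toolbox stays put and friction is exactly 169 N.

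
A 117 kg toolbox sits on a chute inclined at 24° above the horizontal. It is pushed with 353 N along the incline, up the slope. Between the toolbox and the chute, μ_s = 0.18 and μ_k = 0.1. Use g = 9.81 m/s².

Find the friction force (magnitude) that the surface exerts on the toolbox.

f ≈ 114 N (up the incline)

The normal reaction is N = m g cos θ = 1049 N.
Parallel to the incline, ΣF = 0 gives f = m g sin θ − P = 466.8 − 353 = 113.8 N (up-slope positive).
The static-friction ceiling is μ_s N = 0.18 × 1049 = 188.7 N.
Since |113.8| ≤ 188.7 N, no slip — friction simply equals what equilibrium demands.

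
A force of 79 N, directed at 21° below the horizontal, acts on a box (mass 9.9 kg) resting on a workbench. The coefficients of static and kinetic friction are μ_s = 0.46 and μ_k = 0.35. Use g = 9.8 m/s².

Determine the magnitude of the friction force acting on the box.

The vertical component of P adds to the normal force: N = m g + P sin α = 97.02 + 28.31 = 125.3 N.
The horizontal driving force is P cos α = 73.75 N, so equilibrium needs friction f = 73.75 N.
The static-friction limit is μ_s N = 57.65 N.
73.75 > 57.65 N → the box slides; f = μ_k N = 0.35×125.3 = 43.9 N.

f ≈ 43.9 N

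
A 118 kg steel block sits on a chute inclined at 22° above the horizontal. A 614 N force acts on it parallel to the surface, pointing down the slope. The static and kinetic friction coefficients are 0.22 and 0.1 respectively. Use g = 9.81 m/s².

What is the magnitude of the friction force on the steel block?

Perpendicular to the surface, N = m g cos θ = 118·9.81·cos 22° = 1073 N.
For equilibrium along the incline the friction force must supply f = m g sin θ + P = 433.6 + 614 = 1048 N (positive meaning up-slope).
The static-friction ceiling is μ_s N = 0.22 × 1073 = 236.1 N.
|1048| exceeds 236.1 N, so the steel block slips down-slope; friction is kinetic, f = μ_k N = 0.1×1073 = 107 N.

f ≈ 107 N (up the incline)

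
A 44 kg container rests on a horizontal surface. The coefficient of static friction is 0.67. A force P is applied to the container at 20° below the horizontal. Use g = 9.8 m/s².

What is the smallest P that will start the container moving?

P ≈ 407 N

N = m g + P sin α (the push presses the container into the horizontal surface).
At impending slip, P cos α = μ_s N = μ_s (m g + P sin α).
Solving: P (cos α − μ_s sin α) = μ_s m g → P = 0.67×431/(cos 20° − 0.67 sin 20°) = 289/0.7105 = 407 N.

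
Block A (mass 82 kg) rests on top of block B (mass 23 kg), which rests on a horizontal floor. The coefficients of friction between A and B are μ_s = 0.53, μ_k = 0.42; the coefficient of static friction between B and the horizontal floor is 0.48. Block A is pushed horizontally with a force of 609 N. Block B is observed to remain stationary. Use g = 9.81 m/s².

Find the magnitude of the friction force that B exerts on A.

f ≈ 338 N

Between the blocks, N₁ = m_A g = 804.4 N.
So the A–B interface can sustain at most μ_s N₁ = 426.3 N of static friction.
Since P = 609 N > 426.3 N, A slides on B; the A–B friction is kinetic: f₁ = μ_k N₁ = 0.42×804.4 = 338 N.
B experiences an equal 338 N forward from A (third law). B is in equilibrium, so the floor supplies f₂ = 338 N of static friction (limit μ_s(m_A+m_B)g = 494.4 N, not exceeded).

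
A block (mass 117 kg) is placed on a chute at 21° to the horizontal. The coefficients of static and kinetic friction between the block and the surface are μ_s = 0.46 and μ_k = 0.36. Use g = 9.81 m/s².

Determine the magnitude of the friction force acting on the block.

f ≈ 411 N (up the incline)

Normal force: N = m g cos θ = 117 × 9.81 × cos 21° = 1072 N.
Along the slope the weight component is m g sin θ = 411.3 N; friction must supply exactly this, acting up-slope.
Maximum static friction available: μ_s N = 0.46 × 1072 = 492.9 N.
Since |411.3| ≤ 492.9 N, no slip — friction simply equals what equilibrium demands.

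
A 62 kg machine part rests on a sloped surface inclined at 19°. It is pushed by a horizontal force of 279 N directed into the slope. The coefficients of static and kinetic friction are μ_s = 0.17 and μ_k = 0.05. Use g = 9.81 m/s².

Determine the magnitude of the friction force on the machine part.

Normal direction: N = m g cos θ + P sin θ = 665.9 N.
Parallel to the incline: P cos θ − m g sin θ = 263.8 − 198 = 65.78 N; the friction needed to balance this is 65.78 N acting down the slope.
Maximum static friction: μ_s N = 0.17 × 665.9 = 113.2 N.
|f_req| = 65.78 ≤ 113.2 N → the machine part is in equilibrium; friction equals the required value.

f ≈ 65.8 N (down the incline)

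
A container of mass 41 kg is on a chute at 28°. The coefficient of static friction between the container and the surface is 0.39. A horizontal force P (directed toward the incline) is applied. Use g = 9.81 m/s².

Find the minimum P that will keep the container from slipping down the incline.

P_min ≈ 47.2 N

The container tends to slide down (tan θ > μ_s), so at the point of impending slip friction acts up-slope at its limit: f = μ_s N.
Perpendicular to the incline: N = m g cos θ + P sin θ.
Along the incline: P cos θ + μ_s N = m g sin θ, i.e. P cos θ + μ_s (m g cos θ + P sin θ) = m g sin θ.
Solving, P (cos θ + μ_s sin θ) = m g (sin θ − μ_s cos θ), so P = 402×0.1251/1.066 = 47.2 N.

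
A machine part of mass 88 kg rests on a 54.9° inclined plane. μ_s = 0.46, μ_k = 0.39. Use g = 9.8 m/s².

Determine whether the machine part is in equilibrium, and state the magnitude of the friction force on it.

f ≈ 193 N

N = m g cos θ = 496 N.
Down-slope weight component: m g sin θ = 706 N.
μ_s N = 228 N.
706 > 228 N, so it slides; kinetic friction f = μ_k N = 0.39×496 = 193 N.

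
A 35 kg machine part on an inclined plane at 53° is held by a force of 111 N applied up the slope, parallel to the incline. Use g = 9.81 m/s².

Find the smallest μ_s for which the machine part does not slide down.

μ_s,min ≈ 0.79

N = m g cos θ = 206.6 N.
Friction must make up the shortfall along the incline: f = m g sin θ − P = 274.2 − 111 = 163.2 N.
At the threshold f = μ_s N, so μ_s,min = 163.2/206.6 = 0.79.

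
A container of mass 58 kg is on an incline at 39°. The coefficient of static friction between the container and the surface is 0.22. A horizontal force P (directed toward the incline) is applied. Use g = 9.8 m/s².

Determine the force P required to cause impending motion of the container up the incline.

At impending motion up the slope, friction acts down-slope at its limit: f = μ_s N.
Perpendicular to the incline: N = m g cos θ + P sin θ.
Along the incline: P cos θ = m g sin θ + μ_s N = m g sin θ + μ_s (m g cos θ + P sin θ).
Solving, P (cos θ − μ_s sin θ) = m g (sin θ + μ_s cos θ), so P = 58×9.8×(sin 39° + 0.22 cos 39°)/(cos 39° − 0.22 sin 39°) = 568×0.8003/0.6387 = 712 N.

P ≈ 712 N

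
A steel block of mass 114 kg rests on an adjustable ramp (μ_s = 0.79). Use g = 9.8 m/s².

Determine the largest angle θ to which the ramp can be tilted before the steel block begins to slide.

At the slip threshold, m g sin θ = μ_s · m g cos θ, so tan θ = μ_s.
θ_max = arctan(0.79) = 38.3°.

θ_max ≈ 38.3°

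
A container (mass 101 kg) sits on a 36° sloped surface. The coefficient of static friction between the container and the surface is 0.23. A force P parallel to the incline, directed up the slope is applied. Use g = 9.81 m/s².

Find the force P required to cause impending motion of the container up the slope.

At impending motion up the slope, friction acts down-slope at its limit: f = μ_s N.
P is parallel to the surface, so N = m g cos θ = 802 N.
Along the incline: P = m g sin θ + μ_s N = 582 + 0.23×802 = 767 N.

P ≈ 767 N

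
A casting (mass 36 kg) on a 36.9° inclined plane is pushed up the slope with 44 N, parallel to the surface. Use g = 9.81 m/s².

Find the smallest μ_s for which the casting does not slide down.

N = m g cos θ = 282.4 N.
Friction must make up the shortfall along the incline: f = m g sin θ − P = 212 − 44 = 168 N.
At the threshold f = μ_s N, so μ_s,min = 168/282.4 = 0.595.

μ_s,min ≈ 0.595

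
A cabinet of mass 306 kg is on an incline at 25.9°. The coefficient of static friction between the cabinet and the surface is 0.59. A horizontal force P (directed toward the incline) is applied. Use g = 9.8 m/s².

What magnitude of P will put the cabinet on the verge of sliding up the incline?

At impending motion up the slope, friction acts down-slope at its limit: f = μ_s N.
Perpendicular to the incline: N = m g cos θ + P sin θ.
Along the incline: P cos θ = m g sin θ + μ_s N = m g sin θ + μ_s (m g cos θ + P sin θ).
Solving, P (cos θ − μ_s sin θ) = m g (sin θ + μ_s cos θ), so P = 306×9.8×(sin 25.9° + 0.59 cos 25.9°)/(cos 25.9° − 0.59 sin 25.9°) = 3000×0.9675/0.6418 = 4520 N.

P ≈ 4520 N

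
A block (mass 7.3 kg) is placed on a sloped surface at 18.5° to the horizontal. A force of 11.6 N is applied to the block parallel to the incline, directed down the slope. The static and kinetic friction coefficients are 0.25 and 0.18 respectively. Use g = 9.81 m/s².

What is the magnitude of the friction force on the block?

Normal force: N = m g cos θ = 7.3 × 9.81 × cos 18.5° = 67.91 N.
For equilibrium along the incline the friction force must supply f = m g sin θ + P = 22.72 + 11.6 = 34.32 N (positive meaning up-slope).
Maximum static friction available: μ_s N = 0.25 × 67.91 = 16.98 N.
|34.32| exceeds 16.98 N, so the block slips down-slope; friction is kinetic, f = μ_k N = 0.18×67.91 = 12.2 N.

f ≈ 12.2 N (up the incline)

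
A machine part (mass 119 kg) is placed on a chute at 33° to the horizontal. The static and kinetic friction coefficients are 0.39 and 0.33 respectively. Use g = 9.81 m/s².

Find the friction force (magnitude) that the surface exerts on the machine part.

f ≈ 323 N (up the incline)

Normal force: N = m g cos θ = 119 × 9.81 × cos 33° = 979.1 N.
For equilibrium along the incline, friction must balance the weight component: f = m g sin θ = 635.8 N up the slope.
Static friction can supply at most μ_s N = 381.8 N.
|635.8| exceeds 381.8 N, so the machine part slips down-slope; friction is kinetic, f = μ_k N = 0.33×979.1 = 323 N.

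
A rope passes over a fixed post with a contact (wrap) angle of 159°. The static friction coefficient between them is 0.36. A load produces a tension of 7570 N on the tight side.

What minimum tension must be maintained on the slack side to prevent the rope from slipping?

T_min ≈ 2790 N

Capstan equation at impending slip: T_tight/T_slack = e^{μβ}.
β = 159° = 2.775 rad; e^{μβ} = e^{0.36×2.775} = 2.716.
T_slack = T_tight / e^{μβ} = 7570 / 2.716 = 2790 N.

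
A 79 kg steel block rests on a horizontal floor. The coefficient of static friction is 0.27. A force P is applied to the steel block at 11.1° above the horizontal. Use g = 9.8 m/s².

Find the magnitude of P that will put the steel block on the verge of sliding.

N = m g − P sin α (the pull lifts the steel block).
At impending slip, P cos α = μ_s N = μ_s (m g − P sin α).
Solving: P (cos α + μ_s sin α) = μ_s m g → P = 0.27×774/(cos 11.1° + 0.27 sin 11.1°) = 209/1.033 = 202 N.

P ≈ 202 N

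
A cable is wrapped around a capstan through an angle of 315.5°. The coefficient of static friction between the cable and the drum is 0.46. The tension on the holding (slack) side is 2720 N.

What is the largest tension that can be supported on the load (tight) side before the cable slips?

T_max ≈ 34200 N

At impending slip the capstan equation gives T₂/T₁ = e^{μβ} with β in radians.
β = 315.5° × π/180 = 5.507 rad.
e^{μβ} = e^{0.46×5.507} = 12.59.
T₂ = T₁ · e^{μβ} = 2720 × 12.59 = 34200 N.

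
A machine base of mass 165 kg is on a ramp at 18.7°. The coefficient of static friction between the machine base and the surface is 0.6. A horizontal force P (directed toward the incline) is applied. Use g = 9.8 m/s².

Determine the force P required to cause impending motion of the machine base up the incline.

P ≈ 1900 N

At impending motion up the slope, friction acts down-slope at its limit: f = μ_s N.
Perpendicular to the incline: N = m g cos θ + P sin θ.
Along the incline: P cos θ = m g sin θ + μ_s N = m g sin θ + μ_s (m g cos θ + P sin θ).
Solving, P (cos θ − μ_s sin θ) = m g (sin θ + μ_s cos θ), so P = 165×9.8×(sin 18.7° + 0.6 cos 18.7°)/(cos 18.7° − 0.6 sin 18.7°) = 1620×0.8889/0.7548 = 1900 N.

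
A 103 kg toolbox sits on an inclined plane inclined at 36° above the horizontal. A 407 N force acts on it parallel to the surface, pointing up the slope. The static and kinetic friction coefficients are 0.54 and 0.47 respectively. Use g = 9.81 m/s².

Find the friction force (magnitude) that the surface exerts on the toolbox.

f ≈ 187 N (up the incline)

Perpendicular to the surface, N = m g cos θ = 103·9.81·cos 36° = 817.5 N.
For equilibrium along the incline the friction force must supply f = m g sin θ − P = 593.9 − 407 = 186.9 N (positive meaning up-slope).
Maximum static friction available: μ_s N = 0.54 × 817.5 = 441.4 N.
Since |186.9| ≤ 441.4 N, static friction is sufficient; f equals the required value, not μ_s N.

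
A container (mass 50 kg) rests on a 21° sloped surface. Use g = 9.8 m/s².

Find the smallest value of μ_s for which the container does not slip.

μ_s,min ≈ 0.384

At the slip threshold m g sin θ = μ_s m g cos θ, so μ_s,min = tan θ.
μ_s,min = tan 21° = 0.384.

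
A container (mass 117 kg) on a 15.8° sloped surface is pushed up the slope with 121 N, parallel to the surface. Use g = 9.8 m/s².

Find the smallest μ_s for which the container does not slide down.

N = m g cos θ = 1103 N.
Friction must make up the shortfall along the incline: f = m g sin θ − P = 312.2 − 121 = 191.2 N.
At the threshold f = μ_s N, so μ_s,min = 191.2/1103 = 0.173.

μ_s,min ≈ 0.173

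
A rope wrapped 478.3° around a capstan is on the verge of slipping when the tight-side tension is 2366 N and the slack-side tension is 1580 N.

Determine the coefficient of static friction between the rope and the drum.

μ ≈ 0.0484

T₂/T₁ = e^{μβ} → μ = ln(T₂/T₁)/β.
β = 478.3° = 8.348 rad.
μ = ln(2366/1580)/8.348 = ln(1.497)/8.348 = 0.0484.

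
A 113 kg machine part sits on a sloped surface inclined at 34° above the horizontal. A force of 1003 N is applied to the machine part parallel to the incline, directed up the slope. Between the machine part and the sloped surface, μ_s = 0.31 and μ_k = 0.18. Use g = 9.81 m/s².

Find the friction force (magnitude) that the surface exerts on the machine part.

f ≈ 165 N (down the incline)

Normal force: N = m g cos θ = 113 × 9.81 × cos 34° = 919 N.
Parallel to the incline, ΣF = 0 gives f = m g sin θ − P = 619.9 − 1003 = -383.1 N (up-slope positive).
Maximum static friction available: μ_s N = 0.31 × 919 = 284.9 N.
Since |-383.1| > 284.9 N, static friction cannot hold it; the machine part slides up the incline and kinetic friction applies: f = μ_k N = 0.18 × 919 = 165 N.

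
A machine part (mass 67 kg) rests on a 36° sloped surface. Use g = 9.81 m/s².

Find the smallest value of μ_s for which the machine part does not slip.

μ_s,min ≈ 0.727

At the slip threshold m g sin θ = μ_s m g cos θ, so μ_s,min = tan θ.
μ_s,min = tan 36° = 0.727.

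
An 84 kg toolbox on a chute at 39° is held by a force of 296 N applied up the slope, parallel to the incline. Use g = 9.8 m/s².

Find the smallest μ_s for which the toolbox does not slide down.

N = m g cos θ = 639.7 N.
Friction must make up the shortfall along the incline: f = m g sin θ − P = 518.1 − 296 = 222.1 N.
At the threshold f = μ_s N, so μ_s,min = 222.1/639.7 = 0.347.

μ_s,min ≈ 0.347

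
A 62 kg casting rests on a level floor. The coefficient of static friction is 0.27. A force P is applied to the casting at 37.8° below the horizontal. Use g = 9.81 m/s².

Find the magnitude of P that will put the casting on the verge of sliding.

P ≈ 263 N

N = m g + P sin α (the push presses the casting into the level floor).
At impending slip, P cos α = μ_s N = μ_s (m g + P sin α).
Solving: P (cos α − μ_s sin α) = μ_s m g → P = 0.27×608/(cos 37.8° − 0.27 sin 37.8°) = 164/0.6247 = 263 N.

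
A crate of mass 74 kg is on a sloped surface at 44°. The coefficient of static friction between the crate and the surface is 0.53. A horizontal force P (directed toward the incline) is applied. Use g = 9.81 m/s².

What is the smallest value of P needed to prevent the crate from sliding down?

The crate tends to slide down (tan θ > μ_s), so at the point of impending slip friction acts up-slope at its limit: f = μ_s N.
Perpendicular to the incline: N = m g cos θ + P sin θ.
Along the incline: P cos θ + μ_s N = m g sin θ, i.e. P cos θ + μ_s (m g cos θ + P sin θ) = m g sin θ.
Solving, P (cos θ + μ_s sin θ) = m g (sin θ − μ_s cos θ), so P = 726×0.3134/1.088 = 209 N.

P_min ≈ 209 N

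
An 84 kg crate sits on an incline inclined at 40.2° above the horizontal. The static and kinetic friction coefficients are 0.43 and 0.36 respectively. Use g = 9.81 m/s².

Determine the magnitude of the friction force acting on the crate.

Normal force: N = m g cos θ = 84 × 9.81 × cos 40.2° = 629.4 N.
Along the slope the weight component is m g sin θ = 531.9 N; friction must supply exactly this, acting up-slope.
Maximum static friction available: μ_s N = 0.43 × 629.4 = 270.6 N.
Since |531.9| > 270.6 N, static friction cannot hold it; the crate slides down the incline and kinetic friction applies: f = μ_k N = 0.36 × 629.4 = 227 N.

f ≈ 227 N (up the incline)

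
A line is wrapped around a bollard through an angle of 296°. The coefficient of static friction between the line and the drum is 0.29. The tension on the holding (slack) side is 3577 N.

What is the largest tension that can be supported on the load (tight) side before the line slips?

At impending slip the capstan equation gives T₂/T₁ = e^{μβ} with β in radians.
β = 296° × π/180 = 5.166 rad.
e^{μβ} = e^{0.29×5.166} = 4.474.
T₂ = T₁ · e^{μβ} = 3577 × 4.474 = 16000 N.

T_max ≈ 16000 N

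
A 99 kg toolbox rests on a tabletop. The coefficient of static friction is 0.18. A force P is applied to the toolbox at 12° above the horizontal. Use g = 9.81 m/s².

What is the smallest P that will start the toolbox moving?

P ≈ 172 N

N = m g − P sin α (the pull lifts the toolbox).
At impending slip, P cos α = μ_s N = μ_s (m g − P sin α).
Solving: P (cos α + μ_s sin α) = μ_s m g → P = 0.18×971/(cos 12° + 0.18 sin 12°) = 175/1.016 = 172 N.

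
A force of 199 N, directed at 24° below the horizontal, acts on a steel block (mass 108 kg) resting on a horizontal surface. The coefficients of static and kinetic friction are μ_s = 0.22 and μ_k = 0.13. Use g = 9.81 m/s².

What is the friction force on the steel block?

Vertical equilibrium gives N = m g + P sin α = 1140 N.
For equilibrium, f = P cos α = 199×cos 24° = 181.8 N.
μ_s N = 0.22 × 1140 = 250.9 N.
181.8 ≤ 250.9 N → static; friction equals the required 182 N.

f ≈ 182 N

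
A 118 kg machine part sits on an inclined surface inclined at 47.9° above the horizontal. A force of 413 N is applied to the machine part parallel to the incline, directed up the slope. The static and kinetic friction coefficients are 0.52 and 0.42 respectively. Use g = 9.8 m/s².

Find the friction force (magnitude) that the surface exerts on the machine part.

f ≈ 326 N (up the incline)

Perpendicular to the surface, N = m g cos θ = 118·9.8·cos 47.9° = 775.3 N.
The friction needed for equilibrium is m g sin θ − P = 858 − 413 = 445 N, measured positive up-slope.
Maximum static friction available: μ_s N = 0.52 × 775.3 = 403.1 N.
|445| exceeds 403.1 N, so the machine part slips down-slope; friction is kinetic, f = μ_k N = 0.42×775.3 = 326 N.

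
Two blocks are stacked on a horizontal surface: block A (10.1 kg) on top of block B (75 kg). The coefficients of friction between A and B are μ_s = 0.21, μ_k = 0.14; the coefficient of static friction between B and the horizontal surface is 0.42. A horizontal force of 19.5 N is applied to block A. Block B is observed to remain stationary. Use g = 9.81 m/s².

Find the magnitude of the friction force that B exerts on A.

The normal force B exerts on A is simply A's weight, N₁ = 99.08 N.
So the A–B interface can sustain at most μ_s N₁ = 20.81 N of static friction.
Since P = 19.5 N ≤ 20.81 N, A does not slip on B; friction on A equals P = 19.5 N.
B experiences an equal 19.5 N forward from A (third law). B is in equilibrium, so the floor supplies f₂ = 19.5 N of static friction (limit μ_s(m_A+m_B)g = 350.6 N, not exceeded).

f ≈ 19.5 N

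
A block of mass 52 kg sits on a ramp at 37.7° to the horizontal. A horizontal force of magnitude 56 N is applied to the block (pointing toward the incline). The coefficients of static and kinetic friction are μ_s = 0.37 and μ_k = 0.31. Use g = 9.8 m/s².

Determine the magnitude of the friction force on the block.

Resolve perpendicular to the incline: N = m g cos θ + P sin θ = 52×9.8×cos 37.7° + 56×sin 37.7° = 437.5 N.
Along the incline, the net driving force (taking up-slope positive) is P cos θ − m g sin θ = 44.31 − 311.6 = -267.3 N, so equilibrium requires friction f = 267.3 N (up-slope).
Maximum static friction: μ_s N = 0.37 × 437.5 = 161.9 N.
|f_req| = 267.3 > 161.9 N → the block slides down the incline; f = μ_k N = 0.31 × 437.5 = 136 N.

f ≈ 136 N (up the incline)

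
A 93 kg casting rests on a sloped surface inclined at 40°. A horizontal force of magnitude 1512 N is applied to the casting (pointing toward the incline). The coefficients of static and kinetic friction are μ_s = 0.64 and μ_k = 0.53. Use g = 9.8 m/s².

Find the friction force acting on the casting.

The horizontal push has a component P sin θ into the surface, so N = m g cos θ + P sin θ = 698.2 + 971.9 = 1670 N.
Along the incline, the net driving force (taking up-slope positive) is P cos θ − m g sin θ = 1158 − 585.8 = 572.4 N, so equilibrium requires friction f = -572.4 N (down-slope).
The limit of static friction is μ_s N = 1069 N.
|f_req| = 572.4 ≤ 1069 N → the casting is in equilibrium; friction equals the required value.

f ≈ 572 N (down the incline)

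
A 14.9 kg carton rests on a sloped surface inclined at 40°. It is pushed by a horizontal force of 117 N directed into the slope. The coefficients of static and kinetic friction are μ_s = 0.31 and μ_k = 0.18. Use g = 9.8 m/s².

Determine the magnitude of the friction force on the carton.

The horizontal push has a component P sin θ into the surface, so N = m g cos θ + P sin θ = 111.9 + 75.21 = 187.1 N.
Along the incline, the net driving force (taking up-slope positive) is P cos θ − m g sin θ = 89.63 − 93.86 = -4.233 N, so equilibrium requires friction f = 4.233 N (up-slope).
Maximum static friction: μ_s N = 0.31 × 187.1 = 57.99 N.
Since 4.233 N is within the 57.99 N limit, the carton stays put and friction is exactly 4.23 N.

f ≈ 4.23 N (up the incline)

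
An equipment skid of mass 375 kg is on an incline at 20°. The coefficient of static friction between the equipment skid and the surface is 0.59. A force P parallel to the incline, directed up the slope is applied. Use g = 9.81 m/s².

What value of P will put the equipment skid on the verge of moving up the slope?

P ≈ 3300 N

At impending motion up the slope, friction acts down-slope at its limit: f = μ_s N.
P is parallel to the surface, so N = m g cos θ = 3460 N.
Along the incline: P = m g sin θ + μ_s N = 1260 + 0.59×3460 = 3300 N.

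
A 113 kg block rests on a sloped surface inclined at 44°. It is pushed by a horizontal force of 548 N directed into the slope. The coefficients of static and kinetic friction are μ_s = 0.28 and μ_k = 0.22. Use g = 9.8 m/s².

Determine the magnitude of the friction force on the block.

f ≈ 259 N (up the incline)

Normal direction: N = m g cos θ + P sin θ = 1177 N.
Parallel to the incline: P cos θ − m g sin θ = 394.2 − 769.3 = -375.1 N; the friction needed to balance this is 375.1 N acting up the slope.
The limit of static friction is μ_s N = 329.6 N.
The required 375.1 N exceeds the static limit, so the block slides down-slope and f = μ_k N = 0.22×1177 = 259 N.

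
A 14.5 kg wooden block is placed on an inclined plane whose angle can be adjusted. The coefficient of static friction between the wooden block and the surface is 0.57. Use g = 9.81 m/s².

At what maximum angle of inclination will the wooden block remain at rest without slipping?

θ_max ≈ 29.7°

At the slip threshold, m g sin θ = μ_s · m g cos θ, so tan θ = μ_s.
θ_max = arctan(0.57) = 29.7°.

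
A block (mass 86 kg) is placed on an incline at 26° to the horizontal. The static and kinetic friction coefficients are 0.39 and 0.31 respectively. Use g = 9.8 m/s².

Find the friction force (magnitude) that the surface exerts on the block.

f ≈ 235 N (up the incline)

Perpendicular to the surface, N = m g cos θ = 86·9.8·cos 26° = 757.5 N.
Along the slope the weight component is m g sin θ = 369.5 N; friction must supply exactly this, acting up-slope.
The static-friction ceiling is μ_s N = 0.39 × 757.5 = 295.4 N.
|369.5| exceeds 295.4 N, so the block slips down-slope; friction is kinetic, f = μ_k N = 0.31×757.5 = 235 N.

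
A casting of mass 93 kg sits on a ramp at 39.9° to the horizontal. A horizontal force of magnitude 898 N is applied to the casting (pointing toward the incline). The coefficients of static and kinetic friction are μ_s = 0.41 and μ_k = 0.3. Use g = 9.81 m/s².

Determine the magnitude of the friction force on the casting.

Resolve perpendicular to the incline: N = m g cos θ + P sin θ = 93×9.81×cos 39.9° + 898×sin 39.9° = 1276 N.
Along the incline, the net driving force (taking up-slope positive) is P cos θ − m g sin θ = 688.9 − 585.2 = 103.7 N, so equilibrium requires friction f = -103.7 N (down-slope).
The limit of static friction is μ_s N = 523.1 N.
|f_req| = 103.7 ≤ 523.1 N → the casting is in equilibrium; friction equals the required value.

f ≈ 104 N (down the incline)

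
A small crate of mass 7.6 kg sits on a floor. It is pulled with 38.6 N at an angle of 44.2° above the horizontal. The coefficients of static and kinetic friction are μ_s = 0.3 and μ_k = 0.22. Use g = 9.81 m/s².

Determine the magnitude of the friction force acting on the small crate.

f ≈ 10.5 N

The vertical component of P reduces the normal force: N = m g − P sin α = 74.56 − 26.91 = 47.65 N.
Horizontally, friction must balance P cos α = 27.67 N.
μ_s N = 0.3 × 47.65 = 14.29 N.
27.67 > 14.29 N → the small crate slides; f = μ_k N = 0.22×47.65 = 10.5 N.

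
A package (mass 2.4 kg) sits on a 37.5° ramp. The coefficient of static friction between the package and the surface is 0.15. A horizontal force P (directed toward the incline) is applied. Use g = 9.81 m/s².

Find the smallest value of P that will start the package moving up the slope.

P ≈ 24.4 N

At impending motion up the slope, friction acts down-slope at its limit: f = μ_s N.
Perpendicular to the incline: N = m g cos θ + P sin θ.
Along the incline: P cos θ = m g sin θ + μ_s N = m g sin θ + μ_s (m g cos θ + P sin θ).
Solving, P (cos θ − μ_s sin θ) = m g (sin θ + μ_s cos θ), so P = 2.4×9.81×(sin 37.5° + 0.15 cos 37.5°)/(cos 37.5° − 0.15 sin 37.5°) = 23.5×0.7278/0.702 = 24.4 N.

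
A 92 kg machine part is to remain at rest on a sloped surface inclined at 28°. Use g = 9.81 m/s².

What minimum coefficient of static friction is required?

μ_s,min ≈ 0.532

At the slip threshold m g sin θ = μ_s m g cos θ, so μ_s,min = tan θ.
μ_s,min = tan 28° = 0.532.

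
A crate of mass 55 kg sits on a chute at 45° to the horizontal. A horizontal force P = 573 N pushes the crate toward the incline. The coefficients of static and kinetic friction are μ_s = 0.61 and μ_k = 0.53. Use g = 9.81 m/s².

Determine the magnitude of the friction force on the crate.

Resolve perpendicular to the incline: N = m g cos θ + P sin θ = 55×9.81×cos 45° + 573×sin 45° = 786.7 N.
Parallel to the incline: P cos θ − m g sin θ = 405.2 − 381.5 = 23.65 N; the friction needed to balance this is 23.65 N acting down the slope.
Maximum static friction: μ_s N = 0.61 × 786.7 = 479.9 N.
|f_req| = 23.65 ≤ 479.9 N → the crate is in equilibrium; friction equals the required value.

f ≈ 23.7 N (down the incline)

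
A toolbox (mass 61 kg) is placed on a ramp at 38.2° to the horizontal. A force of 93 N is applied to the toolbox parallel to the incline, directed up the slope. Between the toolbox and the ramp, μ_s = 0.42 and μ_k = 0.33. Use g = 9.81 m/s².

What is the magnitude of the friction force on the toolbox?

f ≈ 155 N (up the incline)

Normal force: N = m g cos θ = 61 × 9.81 × cos 38.2° = 470.3 N.
Parallel to the incline, ΣF = 0 gives f = m g sin θ − P = 370.1 − 93 = 277.1 N (up-slope positive).
Maximum static friction available: μ_s N = 0.42 × 470.3 = 197.5 N.
|277.1| exceeds 197.5 N, so the toolbox slips down-slope; friction is kinetic, f = μ_k N = 0.33×470.3 = 155 N.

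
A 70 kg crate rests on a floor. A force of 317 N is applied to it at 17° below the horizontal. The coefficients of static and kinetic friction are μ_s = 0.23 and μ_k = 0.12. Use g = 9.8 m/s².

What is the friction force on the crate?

N = m g + P sin α = 686 + 317×sin 17° = 778.7 N.
The horizontal driving force is P cos α = 303.1 N, so equilibrium needs friction f = 303.1 N.
The static-friction limit is μ_s N = 179.1 N.
The required friction exceeds μ_s N, so the crate moves and f = μ_k N = 93.4 N.

f ≈ 93.4 N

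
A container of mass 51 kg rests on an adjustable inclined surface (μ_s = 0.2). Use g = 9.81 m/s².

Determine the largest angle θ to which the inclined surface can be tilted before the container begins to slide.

θ_max ≈ 11.3°

At the slip threshold, m g sin θ = μ_s · m g cos θ, so tan θ = μ_s.
θ_max = arctan(0.2) = 11.3°.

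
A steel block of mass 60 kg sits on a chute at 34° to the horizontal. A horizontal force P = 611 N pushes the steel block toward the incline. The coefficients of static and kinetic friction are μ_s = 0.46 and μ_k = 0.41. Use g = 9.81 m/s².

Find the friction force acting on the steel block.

Resolve perpendicular to the incline: N = m g cos θ + P sin θ = 60×9.81×cos 34° + 611×sin 34° = 829.6 N.
Along the incline, the net driving force (taking up-slope positive) is P cos θ − m g sin θ = 506.5 − 329.1 = 177.4 N, so equilibrium requires friction f = -177.4 N (down-slope).
The limit of static friction is μ_s N = 381.6 N.
|f_req| = 177.4 ≤ 381.6 N → the steel block is in equilibrium; friction equals the required value.

f ≈ 177 N (down the incline)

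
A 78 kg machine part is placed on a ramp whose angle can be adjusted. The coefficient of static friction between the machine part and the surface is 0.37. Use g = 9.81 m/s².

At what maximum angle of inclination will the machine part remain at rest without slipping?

θ_max ≈ 20.3°

At the slip threshold, m g sin θ = μ_s · m g cos θ, so tan θ = μ_s.
θ_max = arctan(0.37) = 20.3°.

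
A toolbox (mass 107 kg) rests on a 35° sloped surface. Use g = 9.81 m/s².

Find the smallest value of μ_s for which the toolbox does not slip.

μ_s,min ≈ 0.7

At the slip threshold m g sin θ = μ_s m g cos θ, so μ_s,min = tan θ.
μ_s,min = tan 35° = 0.7.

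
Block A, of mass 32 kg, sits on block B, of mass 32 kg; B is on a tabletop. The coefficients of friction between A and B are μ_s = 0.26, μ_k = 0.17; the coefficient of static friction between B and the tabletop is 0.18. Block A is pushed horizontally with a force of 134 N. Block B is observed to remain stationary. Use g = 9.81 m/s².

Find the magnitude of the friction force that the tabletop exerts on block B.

f ≈ 53.4 N

Normal force at the A–B interface: N₁ = m_A g = 313.9 N.
Maximum static friction on A from B: μ_s N₁ = 0.26×313.9 = 81.62 N.
P = 134 N exceeds that limit, so A slips over B and the interface friction becomes kinetic: f₁ = μ_k N₁ = 0.17×313.9 = 53.4 N.
B experiences an equal 53.4 N forward from A (third law). B is in equilibrium, so the floor supplies f₂ = 53.4 N of static friction (limit μ_s(m_A+m_B)g = 113 N, not exceeded).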